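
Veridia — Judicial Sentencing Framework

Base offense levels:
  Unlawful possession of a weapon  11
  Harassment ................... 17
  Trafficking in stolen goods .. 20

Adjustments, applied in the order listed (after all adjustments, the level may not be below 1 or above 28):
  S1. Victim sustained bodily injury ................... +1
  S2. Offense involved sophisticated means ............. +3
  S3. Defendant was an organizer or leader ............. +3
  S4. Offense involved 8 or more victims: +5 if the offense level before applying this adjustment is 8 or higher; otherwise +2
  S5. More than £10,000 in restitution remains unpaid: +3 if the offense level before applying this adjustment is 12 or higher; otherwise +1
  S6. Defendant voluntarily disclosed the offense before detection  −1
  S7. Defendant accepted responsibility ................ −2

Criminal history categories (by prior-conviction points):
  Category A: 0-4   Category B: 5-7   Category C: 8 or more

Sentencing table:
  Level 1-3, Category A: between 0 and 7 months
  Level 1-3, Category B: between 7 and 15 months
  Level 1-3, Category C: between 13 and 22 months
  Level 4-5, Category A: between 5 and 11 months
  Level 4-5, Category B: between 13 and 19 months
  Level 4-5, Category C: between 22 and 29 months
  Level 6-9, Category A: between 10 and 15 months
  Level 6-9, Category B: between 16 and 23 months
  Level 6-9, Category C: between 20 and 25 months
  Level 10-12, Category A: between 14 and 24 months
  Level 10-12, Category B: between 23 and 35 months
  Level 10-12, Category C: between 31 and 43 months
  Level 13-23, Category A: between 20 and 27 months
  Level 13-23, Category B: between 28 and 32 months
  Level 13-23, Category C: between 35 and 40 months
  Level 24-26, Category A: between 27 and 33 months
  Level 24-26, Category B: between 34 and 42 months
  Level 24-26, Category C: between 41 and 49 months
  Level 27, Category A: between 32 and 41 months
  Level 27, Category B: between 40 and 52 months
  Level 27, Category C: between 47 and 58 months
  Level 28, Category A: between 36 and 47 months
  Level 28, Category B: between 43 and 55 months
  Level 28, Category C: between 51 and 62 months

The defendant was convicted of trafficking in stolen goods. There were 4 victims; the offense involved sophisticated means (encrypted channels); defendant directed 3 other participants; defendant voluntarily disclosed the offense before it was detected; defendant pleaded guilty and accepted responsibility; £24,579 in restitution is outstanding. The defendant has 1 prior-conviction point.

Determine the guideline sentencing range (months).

Base offense level for trafficking in stolen goods: 20.
S1 does not apply.
S2 applies: 20 + 3 = 23.
S3 applies: 23 + 3 = 26.
S4 does not apply.
S5 applies (level before this adjustment is 26 ≥ 12, so +3): 26 + 3 = 29.
S6 applies: 29 − 1 = 28.
S7 applies: 28 − 2 = 26.
Final offense level: 26.
Criminal history: 1 prior point → Category A (0-4).
Level 26 falls in the 24-26 band.
Grid: Level 24-26 × Category A = 27-33 months.

27-33 months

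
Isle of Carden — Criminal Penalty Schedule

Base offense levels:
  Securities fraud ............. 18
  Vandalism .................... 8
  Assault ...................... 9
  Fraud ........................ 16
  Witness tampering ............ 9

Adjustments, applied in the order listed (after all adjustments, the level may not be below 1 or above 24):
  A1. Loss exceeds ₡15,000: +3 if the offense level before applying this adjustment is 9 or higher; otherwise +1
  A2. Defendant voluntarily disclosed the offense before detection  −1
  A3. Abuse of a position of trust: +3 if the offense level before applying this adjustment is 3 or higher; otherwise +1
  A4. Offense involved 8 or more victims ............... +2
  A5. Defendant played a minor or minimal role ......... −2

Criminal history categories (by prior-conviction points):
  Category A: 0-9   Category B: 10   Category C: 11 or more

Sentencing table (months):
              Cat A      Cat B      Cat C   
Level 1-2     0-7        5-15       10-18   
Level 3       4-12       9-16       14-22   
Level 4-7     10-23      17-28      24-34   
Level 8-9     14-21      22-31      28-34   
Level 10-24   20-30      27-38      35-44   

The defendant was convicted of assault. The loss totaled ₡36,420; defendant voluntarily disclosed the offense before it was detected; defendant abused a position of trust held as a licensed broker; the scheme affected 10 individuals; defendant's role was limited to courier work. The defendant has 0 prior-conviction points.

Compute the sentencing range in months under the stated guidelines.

20-30 months

Base offense level for assault: 9.
A1 applies (level before this adjustment is 9 ≥ 9, so +3): 9 + 3 = 12.
A2 applies: 12 − 1 = 11.
A3 applies (level before this adjustment is 11 ≥ 3, so +3): 11 + 3 = 14.
A4 applies: 14 + 2 = 16.
A5 applies: 16 − 2 = 14.
Final offense level: 14.
Criminal history: 0 prior points → Category A (0-9).
Level 14 falls in the 10-24 band.
Grid: Level 10-24 × Category A = 20-30 months.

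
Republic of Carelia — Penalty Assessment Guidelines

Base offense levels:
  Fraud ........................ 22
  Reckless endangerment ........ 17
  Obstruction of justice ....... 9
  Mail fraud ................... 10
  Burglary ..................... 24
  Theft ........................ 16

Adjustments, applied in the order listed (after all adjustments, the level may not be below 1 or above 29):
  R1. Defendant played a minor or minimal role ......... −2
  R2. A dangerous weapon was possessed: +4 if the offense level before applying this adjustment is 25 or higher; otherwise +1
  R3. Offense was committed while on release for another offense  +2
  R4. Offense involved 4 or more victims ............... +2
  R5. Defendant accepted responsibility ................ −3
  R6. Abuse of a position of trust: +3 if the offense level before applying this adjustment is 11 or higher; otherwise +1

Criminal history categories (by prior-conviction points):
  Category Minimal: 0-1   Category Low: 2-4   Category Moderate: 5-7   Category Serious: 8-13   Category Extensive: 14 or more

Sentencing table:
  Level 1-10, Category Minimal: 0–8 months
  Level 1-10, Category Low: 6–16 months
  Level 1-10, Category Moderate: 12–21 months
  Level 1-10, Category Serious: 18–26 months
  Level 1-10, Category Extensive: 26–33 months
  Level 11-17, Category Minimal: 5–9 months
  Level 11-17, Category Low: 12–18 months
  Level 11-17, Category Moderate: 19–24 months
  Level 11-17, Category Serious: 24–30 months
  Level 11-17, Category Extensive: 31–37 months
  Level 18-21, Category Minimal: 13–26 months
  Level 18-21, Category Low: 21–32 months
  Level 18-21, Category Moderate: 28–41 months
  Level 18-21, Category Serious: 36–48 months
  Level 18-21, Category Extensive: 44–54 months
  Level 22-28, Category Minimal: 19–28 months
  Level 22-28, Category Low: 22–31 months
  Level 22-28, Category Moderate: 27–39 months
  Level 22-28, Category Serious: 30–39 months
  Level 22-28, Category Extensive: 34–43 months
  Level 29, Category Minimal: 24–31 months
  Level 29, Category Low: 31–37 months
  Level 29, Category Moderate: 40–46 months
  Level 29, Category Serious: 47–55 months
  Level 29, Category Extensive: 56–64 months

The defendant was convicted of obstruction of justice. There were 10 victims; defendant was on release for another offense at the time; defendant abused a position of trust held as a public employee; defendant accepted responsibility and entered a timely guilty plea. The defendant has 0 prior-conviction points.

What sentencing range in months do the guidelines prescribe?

Base offense level for obstruction of justice: 9.
R1 does not apply.
R2 does not apply.
R3 applies: 9 + 2 = 11.
R4 applies: 11 + 2 = 13.
R5 applies: 13 − 3 = 10.
R6 applies (level before this adjustment is 10 < 11, so +1): 10 + 1 = 11.
Final offense level: 11.
Criminal history: 0 prior points → Category Minimal (0-1).
Level 11 falls in the 11-17 band.
Grid: Level 11-17 × Category Minimal = 5-9 months.

5-9 months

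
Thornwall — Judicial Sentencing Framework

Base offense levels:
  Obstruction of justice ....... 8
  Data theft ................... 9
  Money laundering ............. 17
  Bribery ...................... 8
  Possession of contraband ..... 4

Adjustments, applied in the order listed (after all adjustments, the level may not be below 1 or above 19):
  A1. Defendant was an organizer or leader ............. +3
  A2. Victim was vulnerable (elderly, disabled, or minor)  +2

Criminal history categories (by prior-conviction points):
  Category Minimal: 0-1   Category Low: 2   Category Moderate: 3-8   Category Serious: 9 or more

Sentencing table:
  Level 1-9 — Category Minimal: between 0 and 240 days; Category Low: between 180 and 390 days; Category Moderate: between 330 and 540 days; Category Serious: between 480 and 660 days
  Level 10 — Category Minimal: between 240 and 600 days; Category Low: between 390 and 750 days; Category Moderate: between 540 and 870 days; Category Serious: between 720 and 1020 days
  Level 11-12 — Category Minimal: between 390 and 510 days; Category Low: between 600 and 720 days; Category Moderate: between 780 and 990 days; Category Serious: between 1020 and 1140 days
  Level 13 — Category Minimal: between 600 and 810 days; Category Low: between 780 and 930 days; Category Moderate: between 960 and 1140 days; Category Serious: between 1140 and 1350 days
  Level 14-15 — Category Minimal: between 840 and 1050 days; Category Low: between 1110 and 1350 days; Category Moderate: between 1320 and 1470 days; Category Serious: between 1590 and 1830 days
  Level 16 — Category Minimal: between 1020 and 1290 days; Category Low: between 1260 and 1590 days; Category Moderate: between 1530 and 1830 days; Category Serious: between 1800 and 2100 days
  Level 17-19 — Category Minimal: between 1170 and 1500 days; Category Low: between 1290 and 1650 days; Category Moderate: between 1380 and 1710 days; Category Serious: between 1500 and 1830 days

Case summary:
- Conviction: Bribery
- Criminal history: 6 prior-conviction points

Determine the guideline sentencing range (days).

Base offense level for bribery: 8.
Final offense level: 8.
Criminal history: 6 prior points → Category Moderate (3-8).
Level 8 falls in the 1-9 band.
Grid: Level 1-9 × Category Moderate = 330-540 days.

330-540 days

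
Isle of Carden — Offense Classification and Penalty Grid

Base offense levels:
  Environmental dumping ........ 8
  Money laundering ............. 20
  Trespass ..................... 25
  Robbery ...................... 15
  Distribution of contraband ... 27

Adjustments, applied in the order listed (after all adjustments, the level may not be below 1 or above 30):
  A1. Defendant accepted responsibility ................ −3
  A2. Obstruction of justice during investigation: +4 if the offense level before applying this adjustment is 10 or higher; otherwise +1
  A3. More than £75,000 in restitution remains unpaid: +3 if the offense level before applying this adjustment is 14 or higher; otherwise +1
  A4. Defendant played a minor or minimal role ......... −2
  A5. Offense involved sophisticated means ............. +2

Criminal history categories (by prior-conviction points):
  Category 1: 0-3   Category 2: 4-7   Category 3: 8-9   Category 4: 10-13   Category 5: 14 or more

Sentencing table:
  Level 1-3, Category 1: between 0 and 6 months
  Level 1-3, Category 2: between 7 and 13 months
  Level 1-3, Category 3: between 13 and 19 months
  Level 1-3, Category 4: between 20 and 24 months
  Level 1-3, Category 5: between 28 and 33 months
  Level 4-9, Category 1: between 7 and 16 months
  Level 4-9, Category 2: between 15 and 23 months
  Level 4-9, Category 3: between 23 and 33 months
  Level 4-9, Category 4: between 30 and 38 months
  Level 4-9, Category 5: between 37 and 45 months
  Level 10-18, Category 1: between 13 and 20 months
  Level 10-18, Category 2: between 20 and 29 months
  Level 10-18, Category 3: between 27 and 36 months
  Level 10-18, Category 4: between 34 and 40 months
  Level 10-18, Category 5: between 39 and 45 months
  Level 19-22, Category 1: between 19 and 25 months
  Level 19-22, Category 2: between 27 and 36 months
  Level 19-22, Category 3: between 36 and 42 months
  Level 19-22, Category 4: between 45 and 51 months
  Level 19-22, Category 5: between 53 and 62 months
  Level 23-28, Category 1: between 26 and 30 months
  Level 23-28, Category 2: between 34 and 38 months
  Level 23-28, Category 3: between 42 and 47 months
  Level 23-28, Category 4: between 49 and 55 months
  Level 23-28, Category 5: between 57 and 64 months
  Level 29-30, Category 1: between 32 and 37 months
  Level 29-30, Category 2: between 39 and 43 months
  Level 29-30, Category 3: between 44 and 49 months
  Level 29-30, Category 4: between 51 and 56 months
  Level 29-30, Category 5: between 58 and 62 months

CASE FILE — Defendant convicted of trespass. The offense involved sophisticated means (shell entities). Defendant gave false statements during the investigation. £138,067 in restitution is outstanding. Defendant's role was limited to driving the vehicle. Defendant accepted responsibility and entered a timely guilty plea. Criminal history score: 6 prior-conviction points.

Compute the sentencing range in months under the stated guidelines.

39-43 months

Base offense level for trespass: 25.
A1 applies: 25 − 3 = 22.
A2 applies (level before this adjustment is 22 ≥ 10, so +4): 22 + 4 = 26.
A3 applies (level before this adjustment is 26 ≥ 14, so +3): 26 + 3 = 29.
A4 applies: 29 − 2 = 27.
A5 applies: 27 + 2 = 29.
Final offense level: 29.
Criminal history: 6 prior points → Category 2 (4-7).
Level 29 falls in the 29-30 band.
Grid: Level 29-30 × Category 2 = 39-43 months.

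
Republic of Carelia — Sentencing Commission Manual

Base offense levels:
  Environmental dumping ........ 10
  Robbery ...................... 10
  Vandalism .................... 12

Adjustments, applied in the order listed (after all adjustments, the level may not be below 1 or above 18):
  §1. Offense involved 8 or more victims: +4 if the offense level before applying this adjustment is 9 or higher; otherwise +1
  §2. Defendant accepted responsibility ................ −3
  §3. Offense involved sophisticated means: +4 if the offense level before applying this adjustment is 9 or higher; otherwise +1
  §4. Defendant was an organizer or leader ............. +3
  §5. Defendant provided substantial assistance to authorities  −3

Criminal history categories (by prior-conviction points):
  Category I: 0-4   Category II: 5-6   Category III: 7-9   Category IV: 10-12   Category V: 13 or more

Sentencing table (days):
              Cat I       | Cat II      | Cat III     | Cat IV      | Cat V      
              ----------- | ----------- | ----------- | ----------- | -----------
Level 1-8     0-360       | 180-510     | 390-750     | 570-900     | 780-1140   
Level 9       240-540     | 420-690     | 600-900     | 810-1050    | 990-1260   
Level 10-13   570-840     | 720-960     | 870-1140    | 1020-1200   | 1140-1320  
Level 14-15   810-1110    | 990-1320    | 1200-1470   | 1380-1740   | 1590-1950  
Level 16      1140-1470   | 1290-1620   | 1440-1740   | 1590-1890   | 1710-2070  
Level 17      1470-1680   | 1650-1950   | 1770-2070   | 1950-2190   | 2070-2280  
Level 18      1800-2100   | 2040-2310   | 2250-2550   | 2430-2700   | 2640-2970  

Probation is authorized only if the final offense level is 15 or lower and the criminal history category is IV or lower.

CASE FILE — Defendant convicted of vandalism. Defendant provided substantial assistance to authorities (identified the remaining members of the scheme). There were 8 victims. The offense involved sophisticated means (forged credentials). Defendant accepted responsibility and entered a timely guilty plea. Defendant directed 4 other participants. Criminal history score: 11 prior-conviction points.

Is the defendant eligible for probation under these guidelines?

No

Base offense level for vandalism: 12.
§1 applies (level before this adjustment is 12 ≥ 9, so +4): 12 + 4 = 16.
§2 applies: 16 − 3 = 13.
§3 applies (level before this adjustment is 13 ≥ 9, so +4): 13 + 4 = 17.
§4 applies: 17 + 3 = 20.
§5 applies: 20 − 3 = 17.
Final offense level: 17.
Criminal history: 11 prior points → Category IV (10-12).
Level 17 falls in the 17 band.
Grid: Level 17 × Category IV = 1950-2190 days.
Probation check: level 17 > 15 and category IV ≤ IV → not eligible.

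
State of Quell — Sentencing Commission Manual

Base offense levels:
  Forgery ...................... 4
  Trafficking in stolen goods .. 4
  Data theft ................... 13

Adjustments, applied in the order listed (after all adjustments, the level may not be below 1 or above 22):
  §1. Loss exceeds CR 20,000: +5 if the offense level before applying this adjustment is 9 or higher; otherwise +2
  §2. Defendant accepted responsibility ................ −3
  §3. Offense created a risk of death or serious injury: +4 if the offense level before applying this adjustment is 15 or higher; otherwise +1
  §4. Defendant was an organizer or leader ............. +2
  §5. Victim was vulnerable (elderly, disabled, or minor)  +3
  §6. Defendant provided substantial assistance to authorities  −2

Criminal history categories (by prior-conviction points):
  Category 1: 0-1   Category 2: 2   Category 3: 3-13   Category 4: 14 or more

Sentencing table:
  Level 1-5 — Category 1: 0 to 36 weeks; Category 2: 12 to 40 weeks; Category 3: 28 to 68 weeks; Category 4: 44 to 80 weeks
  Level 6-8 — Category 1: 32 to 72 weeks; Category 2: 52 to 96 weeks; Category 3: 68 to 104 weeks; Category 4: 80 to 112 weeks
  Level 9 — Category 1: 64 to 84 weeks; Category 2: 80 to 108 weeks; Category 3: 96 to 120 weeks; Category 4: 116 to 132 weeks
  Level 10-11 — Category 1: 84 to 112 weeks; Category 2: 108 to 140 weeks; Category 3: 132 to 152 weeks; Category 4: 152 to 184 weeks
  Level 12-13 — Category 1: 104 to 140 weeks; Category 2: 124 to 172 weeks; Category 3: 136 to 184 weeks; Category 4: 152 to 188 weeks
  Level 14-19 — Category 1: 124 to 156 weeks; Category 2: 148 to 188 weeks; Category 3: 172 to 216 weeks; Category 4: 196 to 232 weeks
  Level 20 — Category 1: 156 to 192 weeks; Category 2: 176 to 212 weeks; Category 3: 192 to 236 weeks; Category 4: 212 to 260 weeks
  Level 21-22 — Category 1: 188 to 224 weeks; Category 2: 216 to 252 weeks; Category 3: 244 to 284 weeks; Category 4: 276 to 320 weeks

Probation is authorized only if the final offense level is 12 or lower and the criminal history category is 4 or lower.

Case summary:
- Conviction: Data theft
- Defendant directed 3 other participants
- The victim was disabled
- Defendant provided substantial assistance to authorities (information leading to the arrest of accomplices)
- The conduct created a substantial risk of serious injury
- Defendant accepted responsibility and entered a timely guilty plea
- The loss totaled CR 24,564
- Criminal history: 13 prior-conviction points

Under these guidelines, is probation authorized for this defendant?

Base offense level for data theft: 13.
§1 applies (level before this adjustment is 13 ≥ 9, so +5): 13 + 5 = 18.
§2 applies: 18 − 3 = 15.
§3 applies (level before this adjustment is 15 ≥ 15, so +4): 15 + 4 = 19.
§4 applies: 19 + 2 = 21.
§5 applies: 21 + 3 = 24.
§6 applies: 24 − 2 = 22.
Final offense level: 22.
Criminal history: 13 prior points → Category 3 (3-13).
Level 22 falls in the 21-22 band.
Grid: Level 21-22 × Category 3 = 244-284 weeks.
Probation check: level 22 > 12 and category 3 ≤ 4 → not eligible.

No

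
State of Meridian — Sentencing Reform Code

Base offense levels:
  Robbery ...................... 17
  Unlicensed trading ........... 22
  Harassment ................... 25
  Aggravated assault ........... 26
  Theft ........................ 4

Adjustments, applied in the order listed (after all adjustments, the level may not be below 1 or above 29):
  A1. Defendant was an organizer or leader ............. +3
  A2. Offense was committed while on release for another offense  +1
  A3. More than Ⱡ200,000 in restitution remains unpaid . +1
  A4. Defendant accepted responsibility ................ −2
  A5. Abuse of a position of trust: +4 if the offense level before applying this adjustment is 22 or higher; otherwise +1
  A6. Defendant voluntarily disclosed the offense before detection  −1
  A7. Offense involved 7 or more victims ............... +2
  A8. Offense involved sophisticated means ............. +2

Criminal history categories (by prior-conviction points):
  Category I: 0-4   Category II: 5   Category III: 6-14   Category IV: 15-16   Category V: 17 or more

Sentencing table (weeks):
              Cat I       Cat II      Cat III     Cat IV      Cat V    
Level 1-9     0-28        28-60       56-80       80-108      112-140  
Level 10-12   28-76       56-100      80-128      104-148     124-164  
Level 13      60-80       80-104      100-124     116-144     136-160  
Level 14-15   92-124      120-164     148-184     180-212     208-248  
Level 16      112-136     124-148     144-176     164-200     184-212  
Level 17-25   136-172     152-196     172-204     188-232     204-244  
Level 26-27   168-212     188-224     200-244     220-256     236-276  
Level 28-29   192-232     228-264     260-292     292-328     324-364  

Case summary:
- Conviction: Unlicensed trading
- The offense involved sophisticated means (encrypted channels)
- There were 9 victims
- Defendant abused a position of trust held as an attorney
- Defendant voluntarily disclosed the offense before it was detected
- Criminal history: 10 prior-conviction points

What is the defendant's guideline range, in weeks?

Base offense level for unlicensed trading: 22.
A1 does not apply.
A2 does not apply.
A5 applies (level before this adjustment is 22 ≥ 22, so +4): 22 + 4 = 26.
A6 applies: 26 − 1 = 25.
A7 applies: 25 + 2 = 27.
A8 applies: 27 + 2 = 29.
Final offense level: 29.
Criminal history: 10 prior points → Category III (6-14).
Level 29 falls in the 28-29 band.
Grid: Level 28-29 × Category III = 260-292 weeks.

260-292 weeks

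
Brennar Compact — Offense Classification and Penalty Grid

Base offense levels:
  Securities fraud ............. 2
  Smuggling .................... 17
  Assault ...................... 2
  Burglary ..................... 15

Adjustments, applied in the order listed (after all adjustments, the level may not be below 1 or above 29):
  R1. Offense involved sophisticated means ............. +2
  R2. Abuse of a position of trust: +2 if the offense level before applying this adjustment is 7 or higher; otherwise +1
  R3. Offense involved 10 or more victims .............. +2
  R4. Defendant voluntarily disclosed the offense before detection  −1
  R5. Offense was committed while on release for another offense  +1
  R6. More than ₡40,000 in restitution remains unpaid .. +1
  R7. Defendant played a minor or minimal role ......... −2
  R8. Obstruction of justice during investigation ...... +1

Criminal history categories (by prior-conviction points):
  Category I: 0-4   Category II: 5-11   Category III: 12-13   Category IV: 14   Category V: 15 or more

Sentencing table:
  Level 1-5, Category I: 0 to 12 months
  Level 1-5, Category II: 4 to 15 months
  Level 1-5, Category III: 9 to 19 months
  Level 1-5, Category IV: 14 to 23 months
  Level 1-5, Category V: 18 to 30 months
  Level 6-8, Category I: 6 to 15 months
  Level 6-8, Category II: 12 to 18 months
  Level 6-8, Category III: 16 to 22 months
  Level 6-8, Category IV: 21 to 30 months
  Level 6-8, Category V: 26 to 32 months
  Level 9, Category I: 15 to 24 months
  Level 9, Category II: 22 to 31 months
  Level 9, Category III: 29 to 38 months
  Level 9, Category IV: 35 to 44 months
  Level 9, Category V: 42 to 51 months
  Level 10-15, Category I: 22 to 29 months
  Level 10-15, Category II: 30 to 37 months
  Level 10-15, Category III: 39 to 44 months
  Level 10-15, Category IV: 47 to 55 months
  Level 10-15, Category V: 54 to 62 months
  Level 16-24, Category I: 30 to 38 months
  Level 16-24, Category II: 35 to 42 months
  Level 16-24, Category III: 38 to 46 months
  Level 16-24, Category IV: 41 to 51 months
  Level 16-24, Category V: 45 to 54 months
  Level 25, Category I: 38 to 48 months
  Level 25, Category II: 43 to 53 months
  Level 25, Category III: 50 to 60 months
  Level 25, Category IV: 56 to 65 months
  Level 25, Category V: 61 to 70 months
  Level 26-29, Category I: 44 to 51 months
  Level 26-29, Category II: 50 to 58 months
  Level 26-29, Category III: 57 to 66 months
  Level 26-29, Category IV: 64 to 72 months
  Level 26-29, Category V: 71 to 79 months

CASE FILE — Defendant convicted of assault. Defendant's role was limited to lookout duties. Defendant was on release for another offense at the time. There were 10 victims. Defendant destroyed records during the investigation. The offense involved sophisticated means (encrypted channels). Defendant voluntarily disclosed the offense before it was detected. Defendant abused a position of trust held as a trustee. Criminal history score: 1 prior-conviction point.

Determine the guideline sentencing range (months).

Base offense level for assault: 2.
R1 applies: 2 + 2 = 4.
R2 applies (level before this adjustment is 4 < 7, so +1): 4 + 1 = 5.
R3 applies: 5 + 2 = 7.
R4 applies: 7 − 1 = 6.
R5 applies: 6 + 1 = 7.
R6 does not apply.
R7 applies: 7 − 2 = 5.
R8 applies: 5 + 1 = 6.
Final offense level: 6.
Criminal history: 1 prior point → Category I (0-4).
Level 6 falls in the 6-8 band.
Grid: Level 6-8 × Category I = 6-15 months.

6-15 months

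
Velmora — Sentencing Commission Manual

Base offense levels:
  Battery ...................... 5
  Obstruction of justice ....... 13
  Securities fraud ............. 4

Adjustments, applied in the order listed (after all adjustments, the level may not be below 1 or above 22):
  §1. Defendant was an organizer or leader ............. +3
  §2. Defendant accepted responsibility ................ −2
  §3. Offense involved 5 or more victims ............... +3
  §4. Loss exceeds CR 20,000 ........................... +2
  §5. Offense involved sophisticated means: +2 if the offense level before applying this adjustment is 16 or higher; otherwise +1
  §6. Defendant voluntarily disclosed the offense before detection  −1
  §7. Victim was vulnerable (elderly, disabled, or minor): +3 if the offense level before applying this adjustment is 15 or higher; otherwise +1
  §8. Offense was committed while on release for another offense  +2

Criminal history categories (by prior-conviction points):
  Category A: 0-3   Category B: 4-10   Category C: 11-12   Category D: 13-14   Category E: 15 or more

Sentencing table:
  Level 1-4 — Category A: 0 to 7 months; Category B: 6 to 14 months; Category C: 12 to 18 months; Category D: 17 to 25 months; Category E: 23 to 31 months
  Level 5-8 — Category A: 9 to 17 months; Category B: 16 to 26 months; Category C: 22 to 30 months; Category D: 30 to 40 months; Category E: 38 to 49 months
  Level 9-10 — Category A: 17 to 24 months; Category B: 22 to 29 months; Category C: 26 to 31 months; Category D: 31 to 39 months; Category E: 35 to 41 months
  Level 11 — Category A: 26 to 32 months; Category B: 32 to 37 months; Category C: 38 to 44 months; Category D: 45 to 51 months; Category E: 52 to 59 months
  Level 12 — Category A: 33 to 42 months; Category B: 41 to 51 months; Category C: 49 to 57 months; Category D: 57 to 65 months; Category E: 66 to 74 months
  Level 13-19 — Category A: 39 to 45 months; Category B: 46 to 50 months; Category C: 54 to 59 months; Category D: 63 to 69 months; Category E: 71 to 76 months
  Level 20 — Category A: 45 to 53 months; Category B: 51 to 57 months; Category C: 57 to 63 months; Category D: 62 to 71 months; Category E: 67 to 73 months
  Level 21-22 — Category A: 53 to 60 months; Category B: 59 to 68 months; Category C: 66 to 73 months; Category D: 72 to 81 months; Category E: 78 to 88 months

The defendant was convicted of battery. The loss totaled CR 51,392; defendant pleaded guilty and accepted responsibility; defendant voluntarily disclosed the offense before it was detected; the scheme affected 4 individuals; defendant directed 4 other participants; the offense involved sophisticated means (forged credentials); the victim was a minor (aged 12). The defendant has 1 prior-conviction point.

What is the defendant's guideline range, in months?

17-24 months

Base offense level for battery: 5.
§1 applies: 5 + 3 = 8.
§2 applies: 8 − 2 = 6.
§4 applies: 6 + 2 = 8.
§5 applies (level before this adjustment is 8 < 16, so +1): 8 + 1 = 9.
§6 applies: 9 − 1 = 8.
§7 applies (level before this adjustment is 8 < 15, so +1): 8 + 1 = 9.
§8 does not apply.
Final offense level: 9.
Criminal history: 1 prior point → Category A (0-3).
Level 9 falls in the 9-10 band.
Grid: Level 9-10 × Category A = 17-24 months.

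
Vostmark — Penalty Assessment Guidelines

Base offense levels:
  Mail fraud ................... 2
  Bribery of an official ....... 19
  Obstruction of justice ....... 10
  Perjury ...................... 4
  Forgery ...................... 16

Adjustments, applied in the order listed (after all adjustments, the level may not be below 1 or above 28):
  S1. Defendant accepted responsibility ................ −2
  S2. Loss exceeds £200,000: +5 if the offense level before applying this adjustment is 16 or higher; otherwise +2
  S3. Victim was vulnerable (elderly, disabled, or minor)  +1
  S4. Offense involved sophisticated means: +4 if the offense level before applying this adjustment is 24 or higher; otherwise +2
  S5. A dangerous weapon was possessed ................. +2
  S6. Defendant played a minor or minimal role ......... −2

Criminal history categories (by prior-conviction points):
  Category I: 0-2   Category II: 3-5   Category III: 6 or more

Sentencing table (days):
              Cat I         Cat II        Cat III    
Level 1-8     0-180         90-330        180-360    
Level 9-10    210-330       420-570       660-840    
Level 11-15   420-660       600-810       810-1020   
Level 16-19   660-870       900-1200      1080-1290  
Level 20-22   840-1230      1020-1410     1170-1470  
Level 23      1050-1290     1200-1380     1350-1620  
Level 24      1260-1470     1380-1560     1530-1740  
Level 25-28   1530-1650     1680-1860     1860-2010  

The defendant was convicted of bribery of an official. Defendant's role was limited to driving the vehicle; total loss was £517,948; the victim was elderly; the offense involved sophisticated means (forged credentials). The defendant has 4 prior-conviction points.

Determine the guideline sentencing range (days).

Base offense level for bribery of an official: 19.
S1 does not apply.
S2 applies (level before this adjustment is 19 ≥ 16, so +5): 19 + 5 = 24.
S3 applies: 24 + 1 = 25.
S4 applies (level before this adjustment is 25 ≥ 24, so +4): 25 + 4 = 29.
S5 does not apply.
S6 applies: 29 − 2 = 27.
Final offense level: 27.
Criminal history: 4 prior points → Category II (3-5).
Level 27 falls in the 25-28 band.
Grid: Level 25-28 × Category II = 1680-1860 days.

1680-1860 days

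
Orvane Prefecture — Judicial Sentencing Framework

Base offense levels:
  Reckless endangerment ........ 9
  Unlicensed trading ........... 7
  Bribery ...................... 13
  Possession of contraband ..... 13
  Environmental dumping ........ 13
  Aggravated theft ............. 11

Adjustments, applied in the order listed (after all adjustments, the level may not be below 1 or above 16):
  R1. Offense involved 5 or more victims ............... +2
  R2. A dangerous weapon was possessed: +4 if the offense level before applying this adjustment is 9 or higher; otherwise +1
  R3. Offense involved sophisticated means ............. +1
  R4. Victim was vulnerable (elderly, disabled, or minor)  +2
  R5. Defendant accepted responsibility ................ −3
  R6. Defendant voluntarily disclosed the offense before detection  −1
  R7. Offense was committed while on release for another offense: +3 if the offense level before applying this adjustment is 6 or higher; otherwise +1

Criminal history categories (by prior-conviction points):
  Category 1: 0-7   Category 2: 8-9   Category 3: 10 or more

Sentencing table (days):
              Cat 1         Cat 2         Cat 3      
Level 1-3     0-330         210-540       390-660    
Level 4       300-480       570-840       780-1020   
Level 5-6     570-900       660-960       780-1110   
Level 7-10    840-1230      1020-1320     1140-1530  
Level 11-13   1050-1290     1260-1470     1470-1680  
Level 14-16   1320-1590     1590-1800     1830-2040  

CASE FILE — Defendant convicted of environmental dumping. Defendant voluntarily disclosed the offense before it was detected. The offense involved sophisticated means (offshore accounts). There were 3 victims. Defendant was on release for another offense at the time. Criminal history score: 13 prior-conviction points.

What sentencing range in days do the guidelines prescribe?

Base offense level for environmental dumping: 13.
R3 applies: 13 + 1 = 14.
R5 does not apply.
R6 applies: 14 − 1 = 13.
R7 applies (level before this adjustment is 13 ≥ 6, so +3): 13 + 3 = 16.
Final offense level: 16.
Criminal history: 13 prior points → Category 3 (10+).
Level 16 falls in the 14-16 band.
Grid: Level 14-16 × Category 3 = 1830-2040 days.

1830-2040 days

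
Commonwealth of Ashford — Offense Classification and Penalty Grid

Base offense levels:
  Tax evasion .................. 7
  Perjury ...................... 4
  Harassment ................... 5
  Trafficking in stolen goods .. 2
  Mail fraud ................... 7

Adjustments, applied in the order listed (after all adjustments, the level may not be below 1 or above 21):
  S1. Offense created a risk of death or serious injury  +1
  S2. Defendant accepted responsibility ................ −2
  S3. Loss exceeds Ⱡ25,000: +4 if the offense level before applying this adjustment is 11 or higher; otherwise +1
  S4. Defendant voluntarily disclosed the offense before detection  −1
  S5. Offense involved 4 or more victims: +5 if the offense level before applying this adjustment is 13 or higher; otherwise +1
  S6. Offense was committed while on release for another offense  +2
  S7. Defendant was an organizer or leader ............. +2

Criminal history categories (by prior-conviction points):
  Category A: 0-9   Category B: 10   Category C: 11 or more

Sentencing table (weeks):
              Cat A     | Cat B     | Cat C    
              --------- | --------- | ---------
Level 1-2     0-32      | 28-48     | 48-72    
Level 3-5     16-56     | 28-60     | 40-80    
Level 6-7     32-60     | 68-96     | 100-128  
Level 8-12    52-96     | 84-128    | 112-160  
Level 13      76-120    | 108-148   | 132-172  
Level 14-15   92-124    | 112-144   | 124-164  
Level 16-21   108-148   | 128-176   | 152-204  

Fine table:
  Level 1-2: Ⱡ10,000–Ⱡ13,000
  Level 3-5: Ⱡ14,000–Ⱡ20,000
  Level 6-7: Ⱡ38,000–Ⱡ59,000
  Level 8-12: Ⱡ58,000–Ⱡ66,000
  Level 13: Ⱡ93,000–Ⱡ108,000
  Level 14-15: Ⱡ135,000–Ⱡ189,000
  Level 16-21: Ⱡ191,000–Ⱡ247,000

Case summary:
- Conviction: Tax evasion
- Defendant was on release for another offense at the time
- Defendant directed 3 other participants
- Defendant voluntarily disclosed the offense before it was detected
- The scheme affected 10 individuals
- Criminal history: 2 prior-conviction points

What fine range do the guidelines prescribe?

Ⱡ58,000–Ⱡ66,000

Base offense level for tax evasion: 7.
S4 applies: 7 − 1 = 6.
S5 applies (level before this adjustment is 6 < 13, so +1): 6 + 1 = 7.
S6 applies: 7 + 2 = 9.
S7 applies: 9 + 2 = 11.
Final offense level: 11.
Level 11 falls in the 8-12 band.
Fine table: Level 8-12 → Ⱡ58,000–Ⱡ66,000.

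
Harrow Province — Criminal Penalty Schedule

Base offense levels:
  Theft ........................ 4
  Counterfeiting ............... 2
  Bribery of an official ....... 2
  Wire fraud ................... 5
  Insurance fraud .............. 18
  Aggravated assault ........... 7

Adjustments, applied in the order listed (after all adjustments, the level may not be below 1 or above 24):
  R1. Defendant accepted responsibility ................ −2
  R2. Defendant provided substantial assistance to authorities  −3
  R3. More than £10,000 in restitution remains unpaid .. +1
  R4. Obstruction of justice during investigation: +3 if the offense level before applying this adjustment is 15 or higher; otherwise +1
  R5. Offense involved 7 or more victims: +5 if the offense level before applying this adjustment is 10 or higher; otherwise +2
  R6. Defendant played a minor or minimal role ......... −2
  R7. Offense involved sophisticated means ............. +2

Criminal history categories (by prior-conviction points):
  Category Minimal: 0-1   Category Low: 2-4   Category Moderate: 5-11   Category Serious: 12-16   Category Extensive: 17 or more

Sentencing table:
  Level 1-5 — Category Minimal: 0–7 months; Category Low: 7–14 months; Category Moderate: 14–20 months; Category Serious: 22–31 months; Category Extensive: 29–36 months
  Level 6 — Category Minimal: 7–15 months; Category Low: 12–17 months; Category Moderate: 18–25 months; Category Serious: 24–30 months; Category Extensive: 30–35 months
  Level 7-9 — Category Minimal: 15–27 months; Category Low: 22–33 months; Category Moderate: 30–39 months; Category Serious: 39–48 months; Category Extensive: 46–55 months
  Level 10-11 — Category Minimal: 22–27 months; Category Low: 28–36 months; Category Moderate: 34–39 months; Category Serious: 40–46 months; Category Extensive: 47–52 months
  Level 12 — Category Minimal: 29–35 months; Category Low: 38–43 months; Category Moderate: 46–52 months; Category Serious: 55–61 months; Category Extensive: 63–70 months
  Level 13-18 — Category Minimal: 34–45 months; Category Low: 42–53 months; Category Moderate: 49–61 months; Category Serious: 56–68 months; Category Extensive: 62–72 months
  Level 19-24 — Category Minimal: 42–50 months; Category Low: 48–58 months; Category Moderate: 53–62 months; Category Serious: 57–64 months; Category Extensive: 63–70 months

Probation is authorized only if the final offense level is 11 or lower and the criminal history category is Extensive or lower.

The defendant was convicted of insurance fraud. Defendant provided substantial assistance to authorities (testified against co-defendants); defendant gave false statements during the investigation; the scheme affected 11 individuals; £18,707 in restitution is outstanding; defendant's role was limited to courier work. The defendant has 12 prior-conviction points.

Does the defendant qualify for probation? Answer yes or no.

Base offense level for insurance fraud: 18.
R1 does not apply.
R2 applies: 18 − 3 = 15.
R3 applies: 15 + 1 = 16.
R4 applies (level before this adjustment is 16 ≥ 15, so +3): 16 + 3 = 19.
R5 applies (level before this adjustment is 19 ≥ 10, so +5): 19 + 5 = 24.
R6 applies: 24 − 2 = 22.
Final offense level: 22.
Criminal history: 12 prior points → Category Serious (12-16).
Level 22 falls in the 19-24 band.
Grid: Level 19-24 × Category Serious = 57-64 months.
Probation check: level 22 > 11 and category Serious ≤ Extensive → not eligible.

No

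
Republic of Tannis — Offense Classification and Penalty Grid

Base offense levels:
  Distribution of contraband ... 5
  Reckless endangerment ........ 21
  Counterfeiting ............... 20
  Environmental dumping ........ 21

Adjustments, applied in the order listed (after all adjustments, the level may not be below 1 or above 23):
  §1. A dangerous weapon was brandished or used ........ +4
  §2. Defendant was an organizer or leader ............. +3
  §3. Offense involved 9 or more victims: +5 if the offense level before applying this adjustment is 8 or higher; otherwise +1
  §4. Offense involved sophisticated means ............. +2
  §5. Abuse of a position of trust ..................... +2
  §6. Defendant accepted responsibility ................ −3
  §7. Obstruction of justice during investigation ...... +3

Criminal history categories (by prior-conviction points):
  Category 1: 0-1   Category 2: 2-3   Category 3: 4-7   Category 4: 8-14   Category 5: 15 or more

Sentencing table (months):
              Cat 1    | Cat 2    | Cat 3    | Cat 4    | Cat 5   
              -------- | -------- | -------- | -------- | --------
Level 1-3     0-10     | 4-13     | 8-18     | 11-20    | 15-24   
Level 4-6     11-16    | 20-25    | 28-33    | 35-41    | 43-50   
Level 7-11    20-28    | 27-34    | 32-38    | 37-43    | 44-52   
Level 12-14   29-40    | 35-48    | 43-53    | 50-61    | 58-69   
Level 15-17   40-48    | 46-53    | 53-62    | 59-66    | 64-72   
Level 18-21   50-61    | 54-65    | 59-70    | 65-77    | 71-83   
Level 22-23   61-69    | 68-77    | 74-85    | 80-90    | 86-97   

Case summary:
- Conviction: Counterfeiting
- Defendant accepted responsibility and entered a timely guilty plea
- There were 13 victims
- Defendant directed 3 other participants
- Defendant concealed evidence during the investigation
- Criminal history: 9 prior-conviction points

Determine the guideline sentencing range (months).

80-90 months

Base offense level for counterfeiting: 20.
§2 applies: 20 + 3 = 23.
§3 applies (level before this adjustment is 23 ≥ 8, so +5): 23 + 5 = 28.
§6 applies: 28 − 3 = 25.
§7 applies: 25 + 3 = 28.
Level 28 exceeds the maximum of 23; capped at 23.
Final offense level: 23.
Criminal history: 9 prior points → Category 4 (8-14).
Level 23 falls in the 22-23 band.
Grid: Level 22-23 × Category 4 = 80-90 months.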